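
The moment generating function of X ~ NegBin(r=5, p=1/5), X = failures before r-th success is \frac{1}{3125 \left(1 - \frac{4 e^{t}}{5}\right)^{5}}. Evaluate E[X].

To find E[X], compute M^(1)(0):
M^(1)(t) = \frac{4 e^{t}}{3125 \left(1 - \frac{4 e^{t}}{5}\right)^{6}}
M^(1)(0) = 20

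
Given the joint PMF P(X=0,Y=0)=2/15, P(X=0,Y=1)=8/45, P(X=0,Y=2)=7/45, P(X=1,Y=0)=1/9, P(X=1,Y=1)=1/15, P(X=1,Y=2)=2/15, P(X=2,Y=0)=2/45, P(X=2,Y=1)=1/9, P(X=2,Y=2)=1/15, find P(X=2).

P(X=2) = P(X=2,Y=0) + P(X=2,Y=1) + P(X=2,Y=2)
= 2/45 + 1/9 + 1/15
= 2/9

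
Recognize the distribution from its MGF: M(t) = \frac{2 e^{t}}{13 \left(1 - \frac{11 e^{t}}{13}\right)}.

The MGF M(t) = \frac{2 e^{t}}{13 \left(1 - \frac{11 e^{t}}{13}\right)} is the standard form for the Geometric distribution.
Comparing with the known MGF formula identifies: Geometric(p=2/13), X = trial number of first success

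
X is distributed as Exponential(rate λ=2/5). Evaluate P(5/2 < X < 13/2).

P(5/2 < X < 13/2) = ∫_{5/2}^{13/2} f(x) dx
where f(x) = \frac{2 e^{- \frac{2 x}{5}}}{5}
= - \frac{1}{e^{\frac{13}{5}}} + e^{-1}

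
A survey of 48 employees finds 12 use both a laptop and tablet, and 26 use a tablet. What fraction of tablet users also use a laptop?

P(A ∩ B) = 12/48 = 1/4
P(B) = 26/48 = 13/24
P(A|B) = P(A ∩ B) / P(B) = (1/4) / (13/24) = 6/13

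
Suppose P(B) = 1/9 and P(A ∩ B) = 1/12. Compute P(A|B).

P(A|B) = P(A ∩ B) / P(B)
= (1/12) / (1/9)
= 3/4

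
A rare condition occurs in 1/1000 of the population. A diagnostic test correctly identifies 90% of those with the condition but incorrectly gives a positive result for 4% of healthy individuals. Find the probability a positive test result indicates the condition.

Let D = the rare event, + = positive/flagged.
P(D) = 1/1000
P(+|D) = 90/100 = 9/10
P(+|D') = 4/100 = 1/25
P(+) = P(+|D)P(D) + P(+|D')P(D')
     = \frac{9}{10} × \frac{1}{1000} + \frac{1}{25} × \frac{999}{1000}
     = \frac{2043}{50000}
P(D|+) = P(+|D)P(D)/P(+) = \frac{5}{227}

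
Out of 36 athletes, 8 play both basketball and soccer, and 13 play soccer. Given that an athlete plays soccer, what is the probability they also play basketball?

P(A ∩ B) = 8/36 = 2/9
P(B) = 13/36
P(A|B) = P(A ∩ B) / P(B) = (2/9) / (13/36) = 8/13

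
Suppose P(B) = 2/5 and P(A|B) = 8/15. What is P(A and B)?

By definition, P(A|B) = P(A ∩ B) / P(B)
So P(A ∩ B) = P(A|B) × P(B)
= 8/15 × 2/5
= 16/75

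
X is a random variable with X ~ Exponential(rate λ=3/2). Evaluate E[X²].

Using the identity E[X²] = Var(X) + (E[X])²:
E[X] = \frac{2}{3}
Var(X) = \frac{4}{9}
E[X²] = \frac{4}{9} + (\frac{2}{3})²
= \frac{8}{9}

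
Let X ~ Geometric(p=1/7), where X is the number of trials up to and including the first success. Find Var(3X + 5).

For X ~ Geometric(p=1/7), where X is the number of trials up to and including the first success:
Var(X) = 42
Var(3X + 5) = (3)² × Var(X) = 9 × 42 = 378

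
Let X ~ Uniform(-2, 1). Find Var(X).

For X ~ Uniform(-2, 1):
Var(X) = \frac{3}{4}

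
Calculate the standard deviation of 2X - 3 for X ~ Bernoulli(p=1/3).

For X ~ Bernoulli(p=1/3):
Var(X) = \frac{2}{9}
SD(X) = √(Var(X)) = √(\frac{2}{9}) = \frac{\sqrt{2}}{3}
SD(2X - 3) = |2| × SD(X) = 2 × \frac{\sqrt{2}}{3} = \frac{2 \sqrt{2}}{3}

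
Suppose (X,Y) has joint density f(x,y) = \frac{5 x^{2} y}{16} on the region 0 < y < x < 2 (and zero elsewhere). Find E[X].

f_X(x) = ∫_0^x \frac{5 x^{2} y}{16} dy = \frac{5 x^{4}}{32}
E[X] = ∫_0^2 x × (\frac{5 x^{4}}{32}) dx = \frac{5}{3}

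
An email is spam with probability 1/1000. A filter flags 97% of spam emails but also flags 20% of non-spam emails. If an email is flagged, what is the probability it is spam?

Let D = the rare event, + = positive/flagged.
P(D) = 1/1000
P(+|D) = 97/100
P(+|D') = 20/100 = 1/5
P(+) = P(+|D)P(D) + P(+|D')P(D')
     = \frac{97}{100} × \frac{1}{1000} + \frac{1}{5} × \frac{999}{1000}
     = \frac{20077}{100000}
P(D|+) = P(+|D)P(D)/P(+) = \frac{97}{20077}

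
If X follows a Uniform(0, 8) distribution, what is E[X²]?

Using the identity E[X²] = Var(X) + (E[X])²:
E[X] = 4
Var(X) = \frac{16}{3}
E[X²] = \frac{16}{3} + (4)²
= \frac{64}{3}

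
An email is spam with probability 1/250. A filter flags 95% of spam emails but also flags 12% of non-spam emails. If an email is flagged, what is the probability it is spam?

Let D = the rare event, + = positive/flagged.
P(D) = 1/250
P(+|D) = 95/100 = 19/20
P(+|D') = 12/100 = 3/25
P(+) = P(+|D)P(D) + P(+|D')P(D')
     = \frac{19}{20} × \frac{1}{250} + \frac{3}{25} × \frac{249}{250}
     = \frac{3083}{25000}
P(D|+) = P(+|D)P(D)/P(+) = \frac{95}{3083}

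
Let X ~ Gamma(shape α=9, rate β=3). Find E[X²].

Using the identity E[X²] = Var(X) + (E[X])²:
E[X] = 3
Var(X) = 1
E[X²] = 1 + (3)²
= 10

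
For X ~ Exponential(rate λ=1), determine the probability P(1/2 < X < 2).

P(1/2 < X < 2) = ∫_{1/2}^{2} f(x) dx
where f(x) = e^{- x}
= - \frac{1}{e^{2}} + e^{- \frac{1}{2}}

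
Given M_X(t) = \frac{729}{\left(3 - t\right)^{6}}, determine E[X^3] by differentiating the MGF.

To find E[X^3], compute M^(3)(0):
M^(1)(t) = \frac{4374}{\left(3 - t\right)^{7}}
M^(2)(t) = \frac{30618}{\left(3 - t\right)^{8}}
M^(3)(t) = \frac{244944}{\left(3 - t\right)^{9}}
M^(3)(0) = \frac{112}{9}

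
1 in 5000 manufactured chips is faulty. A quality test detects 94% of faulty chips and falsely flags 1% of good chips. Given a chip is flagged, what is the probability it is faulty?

Let D = the rare event, + = positive/flagged.
P(D) = 1/5000
P(+|D) = 94/100 = 47/50
P(+|D') = 1/100
P(+) = P(+|D)P(D) + P(+|D')P(D')
     = \frac{47}{50} × \frac{1}{5000} + \frac{1}{100} × \frac{4999}{5000}
     = \frac{5093}{500000}
P(D|+) = P(+|D)P(D)/P(+) = \frac{94}{5093}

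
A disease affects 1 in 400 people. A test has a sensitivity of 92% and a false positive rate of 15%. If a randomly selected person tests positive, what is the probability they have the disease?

Let D = the rare event, + = positive/flagged.
P(D) = 1/400
P(+|D) = 92/100 = 23/25
P(+|D') = 15/100 = 3/20
P(+) = P(+|D)P(D) + P(+|D')P(D')
     = \frac{23}{25} × \frac{1}{400} + \frac{3}{20} × \frac{399}{400}
     = \frac{6077}{40000}
P(D|+) = P(+|D)P(D)/P(+) = \frac{92}{6077}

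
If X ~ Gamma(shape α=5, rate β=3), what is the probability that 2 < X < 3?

P(2 < X < 3) = ∫_{2}^{3} f(x) dx
where f(x) = \frac{81 x^{4} e^{- 3 x}}{8}
= \frac{-3563 + 920 e^{3}}{8 e^{9}}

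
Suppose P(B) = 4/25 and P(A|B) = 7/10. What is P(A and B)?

By definition, P(A|B) = P(A ∩ B) / P(B)
So P(A ∩ B) = P(A|B) × P(B)
= 7/10 × 4/25
= 14/125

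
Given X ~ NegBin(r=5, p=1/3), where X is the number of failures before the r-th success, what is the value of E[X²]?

Using the identity E[X²] = Var(X) + (E[X])²:
E[X] = 10
Var(X) = 30
E[X²] = 30 + (10)²
= 130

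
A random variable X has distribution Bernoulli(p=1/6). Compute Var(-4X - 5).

For X ~ Bernoulli(p=1/6):
Var(X) = \frac{5}{36}
Var(-4X - 5) = (-4)² × Var(X) = 16 × \frac{5}{36} = \frac{20}{9}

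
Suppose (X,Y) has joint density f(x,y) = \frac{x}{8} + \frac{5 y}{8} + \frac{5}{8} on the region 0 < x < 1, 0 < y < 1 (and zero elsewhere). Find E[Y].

E[Y] = ∫_0^1 ∫_0^1 y × f(x,y) dx dy
= \frac{53}{96}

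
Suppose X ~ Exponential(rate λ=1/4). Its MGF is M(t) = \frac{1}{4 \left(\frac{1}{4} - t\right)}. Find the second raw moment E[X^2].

To find E[X^2], compute M^(2)(0):
M^(1)(t) = \frac{1}{4 \left(\frac{1}{4} - t\right)^{2}}
M^(2)(t) = \frac{1}{2 \left(\frac{1}{4} - t\right)^{3}}
M^(2)(0) = 32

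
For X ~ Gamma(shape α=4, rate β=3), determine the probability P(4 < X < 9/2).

P(4 < X < 9/2) = ∫_{4}^{9/2} f(x) dx
where f(x) = \frac{27 x^{3} e^{- 3 x}}{2}
= - \frac{8251}{16 e^{\frac{27}{2}}} + \frac{373}{e^{12}}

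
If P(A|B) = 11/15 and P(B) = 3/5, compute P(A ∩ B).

By definition, P(A|B) = P(A ∩ B) / P(B)
So P(A ∩ B) = P(A|B) × P(B)
= 11/15 × 3/5
= 11/25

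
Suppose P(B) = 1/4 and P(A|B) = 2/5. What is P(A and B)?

By definition, P(A|B) = P(A ∩ B) / P(B)
So P(A ∩ B) = P(A|B) × P(B)
= 2/5 × 1/4
= 1/10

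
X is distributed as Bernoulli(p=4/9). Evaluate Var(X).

For X ~ Bernoulli(p=4/9):
Var(X) = \frac{20}{81}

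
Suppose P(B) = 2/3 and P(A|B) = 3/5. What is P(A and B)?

By definition, P(A|B) = P(A ∩ B) / P(B)
So P(A ∩ B) = P(A|B) × P(B)
= 3/5 × 2/3
= 2/5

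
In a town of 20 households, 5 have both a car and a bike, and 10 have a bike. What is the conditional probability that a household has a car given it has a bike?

P(A ∩ B) = 5/20 = 1/4
P(B) = 10/20 = 1/2
P(A|B) = P(A ∩ B) / P(B) = (1/4) / (1/2) = 1/2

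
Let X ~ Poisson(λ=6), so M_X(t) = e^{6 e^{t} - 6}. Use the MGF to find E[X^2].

To find E[X^2], compute M^(2)(0):
M^(1)(t) = 6 e^{t} e^{6 e^{t} - 6}
M^(2)(t) = 36 e^{2 t} e^{6 e^{t} - 6} + 6 e^{t} e^{6 e^{t} - 6}
M^(2)(0) = 42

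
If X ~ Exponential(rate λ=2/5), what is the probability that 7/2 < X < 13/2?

P(7/2 < X < 13/2) = ∫_{7/2}^{13/2} f(x) dx
where f(x) = \frac{2 e^{- \frac{2 x}{5}}}{5}
= - \frac{1 - e^{\frac{6}{5}}}{e^{\frac{13}{5}}}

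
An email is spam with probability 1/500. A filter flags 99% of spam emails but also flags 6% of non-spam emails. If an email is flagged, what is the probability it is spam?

Let D = the rare event, + = positive/flagged.
P(D) = 1/500
P(+|D) = 99/100
P(+|D') = 6/100 = 3/50
P(+) = P(+|D)P(D) + P(+|D')P(D')
     = \frac{99}{100} × \frac{1}{500} + \frac{3}{50} × \frac{499}{500}
     = \frac{3093}{50000}
P(D|+) = P(+|D)P(D)/P(+) = \frac{33}{1031}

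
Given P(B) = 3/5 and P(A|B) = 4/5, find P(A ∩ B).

By definition, P(A|B) = P(A ∩ B) / P(B)
So P(A ∩ B) = P(A|B) × P(B)
= 4/5 × 3/5
= 12/25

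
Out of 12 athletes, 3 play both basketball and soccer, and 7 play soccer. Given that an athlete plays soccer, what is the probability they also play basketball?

P(A ∩ B) = 3/12 = 1/4
P(B) = 7/12
P(A|B) = P(A ∩ B) / P(B) = (1/4) / (7/12) = 3/7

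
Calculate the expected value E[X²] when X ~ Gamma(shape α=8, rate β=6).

Using the identity E[X²] = Var(X) + (E[X])²:
E[X] = \frac{4}{3}
Var(X) = \frac{2}{9}
E[X²] = \frac{2}{9} + (\frac{4}{3})²
= 2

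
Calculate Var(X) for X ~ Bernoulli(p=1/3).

For X ~ Bernoulli(p=1/3):
Var(X) = \frac{2}{9}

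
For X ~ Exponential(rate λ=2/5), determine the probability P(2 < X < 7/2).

P(2 < X < 7/2) = ∫_{2}^{7/2} f(x) dx
where f(x) = \frac{2 e^{- \frac{2 x}{5}}}{5}
= - \frac{1 - e^{\frac{3}{5}}}{e^{\frac{7}{5}}}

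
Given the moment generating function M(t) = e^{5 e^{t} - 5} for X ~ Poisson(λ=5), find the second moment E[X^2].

To find E[X^2], compute M^(2)(0):
M^(1)(t) = 5 e^{t} e^{5 e^{t} - 5}
M^(2)(t) = 25 e^{2 t} e^{5 e^{t} - 5} + 5 e^{t} e^{5 e^{t} - 5}
M^(2)(0) = 30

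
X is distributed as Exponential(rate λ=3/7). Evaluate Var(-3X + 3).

For X ~ Exponential(rate λ=3/7):
Var(X) = \frac{49}{9}
Var(-3X + 3) = (-3)² × Var(X) = 9 × \frac{49}{9} = 49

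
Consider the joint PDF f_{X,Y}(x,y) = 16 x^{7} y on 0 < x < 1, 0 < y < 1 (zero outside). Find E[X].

E[X] = ∫_0^1 ∫_0^1 x × f(x,y) dy dx
= ∫_0^1 ∫_0^1 x × (16 x^{7} y) dy dx
= \frac{8}{9}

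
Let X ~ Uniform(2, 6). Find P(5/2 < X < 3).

P(5/2 < X < 3) = ∫_{5/2}^{3} f(x) dx
where f(x) = \frac{1}{4}
= \frac{1}{8}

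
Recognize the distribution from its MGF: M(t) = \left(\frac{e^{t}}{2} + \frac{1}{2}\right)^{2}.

The MGF M(t) = \left(\frac{e^{t}}{2} + \frac{1}{2}\right)^{2} is the standard form for the Binomial distribution.
Comparing with the known MGF formula identifies: Binomial(n=2, p=1/2)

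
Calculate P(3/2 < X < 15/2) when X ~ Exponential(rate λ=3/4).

P(3/2 < X < 15/2) = ∫_{3/2}^{15/2} f(x) dx
where f(x) = \frac{3 e^{- \frac{3 x}{4}}}{4}
= - \frac{1 - e^{\frac{9}{2}}}{e^{\frac{45}{8}}}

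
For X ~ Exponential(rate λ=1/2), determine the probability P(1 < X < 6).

P(1 < X < 6) = ∫_{1}^{6} f(x) dx
where f(x) = \frac{e^{- \frac{x}{2}}}{2}
= - \frac{1}{e^{3}} + e^{- \frac{1}{2}}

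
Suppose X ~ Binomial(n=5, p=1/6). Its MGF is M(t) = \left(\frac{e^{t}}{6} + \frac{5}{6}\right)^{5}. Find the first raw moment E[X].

To find E[X], compute M^(1)(0):
M^(1)(t) = \frac{5 \left(\frac{e^{t}}{6} + \frac{5}{6}\right)^{4} e^{t}}{6}
M^(1)(0) = \frac{5}{6}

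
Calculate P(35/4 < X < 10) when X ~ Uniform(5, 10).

P(35/4 < X < 10) = ∫_{35/4}^{10} f(x) dx
where f(x) = \frac{1}{5}
= \frac{1}{4}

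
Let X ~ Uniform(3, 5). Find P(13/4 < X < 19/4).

P(13/4 < X < 19/4) = ∫_{13/4}^{19/4} f(x) dx
where f(x) = \frac{1}{2}
= \frac{3}{4}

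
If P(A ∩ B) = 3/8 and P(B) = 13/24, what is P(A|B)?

P(A|B) = P(A ∩ B) / P(B)
= (3/8) / (13/24)
= 9/13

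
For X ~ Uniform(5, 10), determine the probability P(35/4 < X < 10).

P(35/4 < X < 10) = ∫_{35/4}^{10} f(x) dx
where f(x) = \frac{1}{5}
= \frac{1}{4}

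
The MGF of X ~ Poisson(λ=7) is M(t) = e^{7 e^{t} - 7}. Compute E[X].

To find E[X], compute M^(1)(0):
M^(1)(t) = 7 e^{t} e^{7 e^{t} - 7}
M^(1)(0) = 7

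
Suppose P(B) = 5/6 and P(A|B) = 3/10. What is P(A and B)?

By definition, P(A|B) = P(A ∩ B) / P(B)
So P(A ∩ B) = P(A|B) × P(B)
= 3/10 × 5/6
= 1/4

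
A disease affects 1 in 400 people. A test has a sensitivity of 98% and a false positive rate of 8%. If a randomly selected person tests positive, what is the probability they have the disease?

Let D = the rare event, + = positive/flagged.
P(D) = 1/400
P(+|D) = 98/100 = 49/50
P(+|D') = 8/100 = 2/25
P(+) = P(+|D)P(D) + P(+|D')P(D')
     = \frac{49}{50} × \frac{1}{400} + \frac{2}{25} × \frac{399}{400}
     = \frac{329}{4000}
P(D|+) = P(+|D)P(D)/P(+) = \frac{7}{235}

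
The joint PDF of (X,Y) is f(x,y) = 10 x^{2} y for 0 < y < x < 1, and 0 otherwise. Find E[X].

f_X(x) = ∫_0^x 10 x^{2} y dy = 5 x^{4}
E[X] = ∫_0^1 x × (5 x^{4}) dx = \frac{5}{6}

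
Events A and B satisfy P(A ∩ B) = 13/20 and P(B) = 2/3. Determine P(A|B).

P(A|B) = P(A ∩ B) / P(B)
= (13/20) / (2/3)
= 39/40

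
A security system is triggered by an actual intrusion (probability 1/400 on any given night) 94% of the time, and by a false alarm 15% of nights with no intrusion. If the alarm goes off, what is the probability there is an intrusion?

Let D = the rare event, + = positive/flagged.
P(D) = 1/400
P(+|D) = 94/100 = 47/50
P(+|D') = 15/100 = 3/20
P(+) = P(+|D)P(D) + P(+|D')P(D')
     = \frac{47}{50} × \frac{1}{400} + \frac{3}{20} × \frac{399}{400}
     = \frac{6079}{40000}
P(D|+) = P(+|D)P(D)/P(+) = \frac{94}{6079}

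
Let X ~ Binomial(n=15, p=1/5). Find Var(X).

For X ~ Binomial(n=15, p=1/5):
Var(X) = \frac{12}{5}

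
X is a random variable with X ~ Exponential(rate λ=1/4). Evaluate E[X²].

Using the identity E[X²] = Var(X) + (E[X])²:
E[X] = 4
Var(X) = 16
E[X²] = 16 + (4)²
= 32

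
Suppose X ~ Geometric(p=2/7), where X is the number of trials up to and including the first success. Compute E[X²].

Using the identity E[X²] = Var(X) + (E[X])²:
E[X] = \frac{7}{2}
Var(X) = \frac{35}{4}
E[X²] = \frac{35}{4} + (\frac{7}{2})²
= 21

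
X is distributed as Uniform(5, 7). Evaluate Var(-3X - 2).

For X ~ Uniform(5, 7):
Var(X) = \frac{1}{3}
Var(-3X - 2) = (-3)² × Var(X) = 9 × \frac{1}{3} = 3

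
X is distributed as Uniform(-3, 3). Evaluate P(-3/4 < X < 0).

P(-3/4 < X < 0) = ∫_{-3/4}^{0} f(x) dx
where f(x) = \frac{1}{6}
= \frac{1}{8}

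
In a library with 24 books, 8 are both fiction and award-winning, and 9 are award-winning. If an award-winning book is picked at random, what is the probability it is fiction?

P(A ∩ B) = 8/24 = 1/3
P(B) = 9/24 = 3/8
P(A|B) = P(A ∩ B) / P(B) = (1/3) / (3/8) = 8/9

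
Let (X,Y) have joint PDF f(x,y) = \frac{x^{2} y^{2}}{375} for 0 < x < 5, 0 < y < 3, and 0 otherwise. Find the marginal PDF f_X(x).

f_X(x) = ∫_0^3 f(x,y) dy
= ∫_0^3 \frac{x^{2} y^{2}}{375} dy
= \frac{3 x^{2}}{125} for 0 < x < 5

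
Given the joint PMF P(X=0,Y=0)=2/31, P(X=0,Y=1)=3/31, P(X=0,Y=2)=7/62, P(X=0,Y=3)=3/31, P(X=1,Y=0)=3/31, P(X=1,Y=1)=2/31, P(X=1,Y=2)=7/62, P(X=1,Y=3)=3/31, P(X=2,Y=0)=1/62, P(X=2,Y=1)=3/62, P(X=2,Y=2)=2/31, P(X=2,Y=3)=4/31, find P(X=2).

P(X=2) = P(X=2,Y=0) + P(X=2,Y=1) + P(X=2,Y=2) + P(X=2,Y=3)
= 1/62 + 3/62 + 2/31 + 4/31
= 8/31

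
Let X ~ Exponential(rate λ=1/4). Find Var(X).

For X ~ Exponential(rate λ=1/4):
Var(X) = 16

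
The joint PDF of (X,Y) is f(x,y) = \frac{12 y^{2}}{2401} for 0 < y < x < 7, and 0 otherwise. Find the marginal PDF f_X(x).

f_X(x) = ∫_0^x \frac{12 y^{2}}{2401} dy = \frac{4 x^{3}}{2401}
for 0 < x < 7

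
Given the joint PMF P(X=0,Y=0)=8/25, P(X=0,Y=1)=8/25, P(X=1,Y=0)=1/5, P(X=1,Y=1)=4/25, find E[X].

First find marginal of X:
P(X=0) = 16/25
P(X=1) = 9/25
E[X] = 0 × 16/25 + 1 × 9/25 = 9/25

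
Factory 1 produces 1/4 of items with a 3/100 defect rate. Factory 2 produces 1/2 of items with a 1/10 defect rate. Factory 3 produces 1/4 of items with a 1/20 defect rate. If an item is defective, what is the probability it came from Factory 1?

Using Bayes' theorem:
P(F1) = 1/4, P(D|F1) = 3/100
P(F2) = 1/2, P(D|F2) = 1/10
P(F3) = 1/4, P(D|F3) = 1/20
P(D) = P(D|F1)P(F1) + P(D|F2)P(F2) + P(D|F3)P(F3)
     = \frac{7}{100}
P(F1|D) = P(D|F1)P(F1) / P(D)
= \frac{3}{28}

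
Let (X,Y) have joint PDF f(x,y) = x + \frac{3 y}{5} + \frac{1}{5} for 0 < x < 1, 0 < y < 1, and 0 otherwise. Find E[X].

E[X] = ∫_0^1 ∫_0^1 x × f(x,y) dy dx
= ∫_0^1 ∫_0^1 x × (x + \frac{3 y}{5} + \frac{1}{5}) dy dx
= \frac{7}{12}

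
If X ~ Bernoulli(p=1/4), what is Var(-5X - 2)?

For X ~ Bernoulli(p=1/4):
Var(X) = \frac{3}{16}
Var(-5X - 2) = (-5)² × Var(X) = 25 × \frac{3}{16} = \frac{75}{16}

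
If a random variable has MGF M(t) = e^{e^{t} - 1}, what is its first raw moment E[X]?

To find E[X], compute M^(1)(0):
M^(1)(t) = e^{t} e^{e^{t} - 1}
M^(1)(0) = 1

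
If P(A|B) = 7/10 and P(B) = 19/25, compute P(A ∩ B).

By definition, P(A|B) = P(A ∩ B) / P(B)
So P(A ∩ B) = P(A|B) × P(B)
= 7/10 × 19/25
= 133/250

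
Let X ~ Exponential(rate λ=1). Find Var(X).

For X ~ Exponential(rate λ=1):
Var(X) = 1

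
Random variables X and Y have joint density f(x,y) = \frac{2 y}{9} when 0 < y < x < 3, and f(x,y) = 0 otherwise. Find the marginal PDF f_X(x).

f_X(x) = ∫_0^x \frac{2 y}{9} dy = \frac{x^{2}}{9}
for 0 < x < 3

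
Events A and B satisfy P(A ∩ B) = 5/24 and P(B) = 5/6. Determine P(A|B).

P(A|B) = P(A ∩ B) / P(B)
= (5/24) / (5/6)
= 1/4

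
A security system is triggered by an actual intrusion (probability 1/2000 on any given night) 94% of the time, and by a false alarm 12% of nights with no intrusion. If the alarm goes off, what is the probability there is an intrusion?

Let D = the rare event, + = positive/flagged.
P(D) = 1/2000
P(+|D) = 94/100 = 47/50
P(+|D') = 12/100 = 3/25
P(+) = P(+|D)P(D) + P(+|D')P(D')
     = \frac{47}{50} × \frac{1}{2000} + \frac{3}{25} × \frac{1999}{2000}
     = \frac{12041}{100000}
P(D|+) = P(+|D)P(D)/P(+) = \frac{47}{12041}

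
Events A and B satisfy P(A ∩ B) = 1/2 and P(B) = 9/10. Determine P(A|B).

P(A|B) = P(A ∩ B) / P(B)
= (1/2) / (9/10)
= 5/9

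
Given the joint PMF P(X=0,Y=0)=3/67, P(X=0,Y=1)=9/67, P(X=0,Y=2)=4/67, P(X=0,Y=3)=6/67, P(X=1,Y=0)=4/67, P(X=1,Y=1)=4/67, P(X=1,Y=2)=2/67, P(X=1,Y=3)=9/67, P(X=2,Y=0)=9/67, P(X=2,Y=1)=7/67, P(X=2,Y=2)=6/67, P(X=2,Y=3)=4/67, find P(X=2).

P(X=2) = P(X=2,Y=0) + P(X=2,Y=1) + P(X=2,Y=2) + P(X=2,Y=3)
= 9/67 + 7/67 + 6/67 + 4/67
= 26/67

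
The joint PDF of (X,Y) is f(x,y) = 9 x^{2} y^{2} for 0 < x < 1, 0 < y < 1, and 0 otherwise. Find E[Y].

E[Y] = ∫_0^1 ∫_0^1 y × f(x,y) dx dy
= \frac{3}{4}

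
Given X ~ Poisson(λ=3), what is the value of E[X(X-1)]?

E[X(X-1)] = E[X² - X] = E[X²] - E[X]
E[X] = 3
E[X²] = Var(X) + (E[X])² = 3 + (3)² = 12
E[X(X-1)] = 12 - 3 = 9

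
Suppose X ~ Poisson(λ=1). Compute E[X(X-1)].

E[X(X-1)] = E[X² - X] = E[X²] - E[X]
E[X] = 1
E[X²] = Var(X) + (E[X])² = 1 + (1)² = 2
E[X(X-1)] = 2 - 1 = 1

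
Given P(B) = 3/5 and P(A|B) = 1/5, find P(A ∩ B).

By definition, P(A|B) = P(A ∩ B) / P(B)
So P(A ∩ B) = P(A|B) × P(B)
= 1/5 × 3/5
= 3/25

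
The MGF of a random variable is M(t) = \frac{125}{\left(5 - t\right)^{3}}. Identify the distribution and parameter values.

The MGF M(t) = \frac{125}{\left(5 - t\right)^{3}} is the standard form for the Gamma distribution.
Comparing with the known MGF formula identifies: Gamma(shape α=3, rate β=5)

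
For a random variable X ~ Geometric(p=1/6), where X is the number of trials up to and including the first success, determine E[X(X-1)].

E[X(X-1)] = E[X² - X] = E[X²] - E[X]
E[X] = 6
E[X²] = Var(X) + (E[X])² = 30 + (6)² = 66
E[X(X-1)] = 66 - 6 = 60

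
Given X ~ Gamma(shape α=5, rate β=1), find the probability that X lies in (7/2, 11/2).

P(7/2 < X < 11/2) = ∫_{7/2}^{11/2} f(x) dx
where f(x) = \frac{x^{4} e^{- x}}{24}
= \frac{-33593 + 9225 e^{2}}{384 e^{\frac{11}{2}}}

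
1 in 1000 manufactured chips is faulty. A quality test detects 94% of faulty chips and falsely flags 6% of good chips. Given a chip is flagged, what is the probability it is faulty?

Let D = the rare event, + = positive/flagged.
P(D) = 1/1000
P(+|D) = 94/100 = 47/50
P(+|D') = 6/100 = 3/50
P(+) = P(+|D)P(D) + P(+|D')P(D')
     = \frac{47}{50} × \frac{1}{1000} + \frac{3}{50} × \frac{999}{1000}
     = \frac{761}{12500}
P(D|+) = P(+|D)P(D)/P(+) = \frac{47}{3044}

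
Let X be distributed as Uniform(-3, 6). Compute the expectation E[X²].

Using the identity E[X²] = Var(X) + (E[X])²:
E[X] = \frac{3}{2}
Var(X) = \frac{27}{4}
E[X²] = \frac{27}{4} + (\frac{3}{2})²
= 9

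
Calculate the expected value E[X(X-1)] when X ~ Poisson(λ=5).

E[X(X-1)] = E[X² - X] = E[X²] - E[X]
E[X] = 5
E[X²] = Var(X) + (E[X])² = 5 + (5)² = 30
E[X(X-1)] = 30 - 5 = 25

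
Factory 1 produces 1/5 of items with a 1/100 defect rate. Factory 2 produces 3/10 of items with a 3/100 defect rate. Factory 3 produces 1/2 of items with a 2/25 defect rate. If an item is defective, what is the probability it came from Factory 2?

Using Bayes' theorem:
P(F1) = 1/5, P(D|F1) = 1/100
P(F2) = 3/10, P(D|F2) = 3/100
P(F3) = 1/2, P(D|F3) = 2/25
P(D) = P(D|F1)P(F1) + P(D|F2)P(F2) + P(D|F3)P(F3)
     = \frac{51}{1000}
P(F2|D) = P(D|F2)P(F2) / P(D)
= \frac{3}{17}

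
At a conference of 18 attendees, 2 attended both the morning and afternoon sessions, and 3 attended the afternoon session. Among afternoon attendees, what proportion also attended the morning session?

P(A ∩ B) = 2/18 = 1/9
P(B) = 3/18 = 1/6
P(A|B) = P(A ∩ B) / P(B) = (1/9) / (1/6) = 2/3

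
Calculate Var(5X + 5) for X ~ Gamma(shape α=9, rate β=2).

For X ~ Gamma(shape α=9, rate β=2):
Var(X) = \frac{9}{4}
Var(5X + 5) = (5)² × Var(X) = 25 × \frac{9}{4} = \frac{225}{4}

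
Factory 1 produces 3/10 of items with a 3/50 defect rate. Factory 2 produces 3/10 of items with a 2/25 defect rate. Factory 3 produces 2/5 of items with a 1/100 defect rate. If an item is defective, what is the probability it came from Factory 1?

Using Bayes' theorem:
P(F1) = 3/10, P(D|F1) = 3/50
P(F2) = 3/10, P(D|F2) = 2/25
P(F3) = 2/5, P(D|F3) = 1/100
P(D) = P(D|F1)P(F1) + P(D|F2)P(F2) + P(D|F3)P(F3)
     = \frac{23}{500}
P(F1|D) = P(D|F1)P(F1) / P(D)
= \frac{9}{23}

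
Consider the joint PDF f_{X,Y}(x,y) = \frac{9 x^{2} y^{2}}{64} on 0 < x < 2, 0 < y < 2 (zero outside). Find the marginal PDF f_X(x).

f_X(x) = ∫_0^2 f(x,y) dy
= ∫_0^2 \frac{9 x^{2} y^{2}}{64} dy
= \frac{3 x^{2}}{8} for 0 < x < 2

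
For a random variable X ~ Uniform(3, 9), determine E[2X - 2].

For X ~ Uniform(3, 9):
E[X] = 6
E[2X - 2] = 2 × E[X] - 2 = 10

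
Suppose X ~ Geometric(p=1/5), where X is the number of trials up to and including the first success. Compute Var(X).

For X ~ Geometric(p=1/5), where X is the number of trials up to and including the first success:
Var(X) = 20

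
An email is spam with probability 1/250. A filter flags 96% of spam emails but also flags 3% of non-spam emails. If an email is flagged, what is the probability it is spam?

Let D = the rare event, + = positive/flagged.
P(D) = 1/250
P(+|D) = 96/100 = 24/25
P(+|D') = 3/100
P(+) = P(+|D)P(D) + P(+|D')P(D')
     = \frac{24}{25} × \frac{1}{250} + \frac{3}{100} × \frac{249}{250}
     = \frac{843}{25000}
P(D|+) = P(+|D)P(D)/P(+) = \frac{32}{281}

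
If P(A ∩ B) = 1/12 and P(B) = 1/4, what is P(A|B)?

P(A|B) = P(A ∩ B) / P(B)
= (1/12) / (1/4)
= 1/3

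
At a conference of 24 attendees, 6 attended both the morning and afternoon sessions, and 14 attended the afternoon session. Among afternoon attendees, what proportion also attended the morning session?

P(A ∩ B) = 6/24 = 1/4
P(B) = 14/24 = 7/12
P(A|B) = P(A ∩ B) / P(B) = (1/4) / (7/12) = 3/7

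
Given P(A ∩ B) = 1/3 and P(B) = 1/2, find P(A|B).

P(A|B) = P(A ∩ B) / P(B)
= (1/3) / (1/2)
= 2/3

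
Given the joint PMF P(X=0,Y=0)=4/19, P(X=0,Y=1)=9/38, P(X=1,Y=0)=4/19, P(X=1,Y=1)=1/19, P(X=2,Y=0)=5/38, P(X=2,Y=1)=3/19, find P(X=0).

P(X=0) = P(X=0,Y=0) + P(X=0,Y=1)
= 4/19 + 9/38
= 17/38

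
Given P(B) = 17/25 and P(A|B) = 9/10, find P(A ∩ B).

By definition, P(A|B) = P(A ∩ B) / P(B)
So P(A ∩ B) = P(A|B) × P(B)
= 9/10 × 17/25
= 153/250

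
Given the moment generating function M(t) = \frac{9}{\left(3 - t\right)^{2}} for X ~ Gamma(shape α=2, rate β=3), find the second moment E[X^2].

To find E[X^2], compute M^(2)(0):
M^(1)(t) = \frac{18}{\left(3 - t\right)^{3}}
M^(2)(t) = \frac{54}{\left(3 - t\right)^{4}}
M^(2)(0) = \frac{2}{3}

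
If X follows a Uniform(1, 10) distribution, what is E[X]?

For X ~ Uniform(1, 10), the expected value is:
E[X] = \frac{11}{2}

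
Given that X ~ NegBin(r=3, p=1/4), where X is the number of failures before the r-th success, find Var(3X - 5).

For X ~ NegBin(r=3, p=1/4), where X is the number of failures before the r-th success:
Var(X) = 36
Var(3X - 5) = (3)² × Var(X) = 9 × 36 = 324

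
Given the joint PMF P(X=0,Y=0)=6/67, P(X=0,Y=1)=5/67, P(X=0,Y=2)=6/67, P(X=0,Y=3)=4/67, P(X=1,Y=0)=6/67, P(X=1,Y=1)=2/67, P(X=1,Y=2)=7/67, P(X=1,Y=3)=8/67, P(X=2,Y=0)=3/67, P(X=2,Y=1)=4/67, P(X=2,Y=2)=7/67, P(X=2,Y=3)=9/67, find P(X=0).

P(X=0) = P(X=0,Y=0) + P(X=0,Y=1) + P(X=0,Y=2) + P(X=0,Y=3)
= 6/67 + 5/67 + 6/67 + 4/67
= 21/67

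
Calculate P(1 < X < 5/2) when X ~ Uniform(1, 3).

P(1 < X < 5/2) = ∫_{1}^{5/2} f(x) dx
where f(x) = \frac{1}{2}
= \frac{3}{4}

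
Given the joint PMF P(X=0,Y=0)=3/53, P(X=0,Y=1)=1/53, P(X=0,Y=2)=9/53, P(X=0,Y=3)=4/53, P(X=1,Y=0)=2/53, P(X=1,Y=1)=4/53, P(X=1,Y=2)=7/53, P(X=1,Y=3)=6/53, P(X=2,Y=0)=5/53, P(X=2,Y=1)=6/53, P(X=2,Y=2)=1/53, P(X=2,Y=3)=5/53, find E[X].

First find marginal of X:
P(X=0) = 17/53
P(X=1) = 19/53
P(X=2) = 17/53
E[X] = 0 × 17/53 + 1 × 19/53 + 2 × 17/53 = 1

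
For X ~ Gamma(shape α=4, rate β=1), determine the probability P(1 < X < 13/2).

P(1 < X < 13/2) = ∫_{1}^{13/2} f(x) dx
where f(x) = \frac{x^{3} e^{- x}}{6}
= - \frac{3571}{48 e^{\frac{13}{2}}} + \frac{8}{3 e}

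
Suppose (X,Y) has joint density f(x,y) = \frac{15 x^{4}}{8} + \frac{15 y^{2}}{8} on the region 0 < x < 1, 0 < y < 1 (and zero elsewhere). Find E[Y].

E[Y] = ∫_0^1 ∫_0^1 y × f(x,y) dx dy
= \frac{21}{32}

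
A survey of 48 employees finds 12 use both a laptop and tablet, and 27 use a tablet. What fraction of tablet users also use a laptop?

P(A ∩ B) = 12/48 = 1/4
P(B) = 27/48 = 9/16
P(A|B) = P(A ∩ B) / P(B) = (1/4) / (9/16) = 4/9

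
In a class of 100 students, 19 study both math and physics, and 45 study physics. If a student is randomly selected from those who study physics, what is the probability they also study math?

P(A ∩ B) = 19/100
P(B) = 45/100 = 9/20
P(A|B) = P(A ∩ B) / P(B) = (19/100) / (9/20) = 19/45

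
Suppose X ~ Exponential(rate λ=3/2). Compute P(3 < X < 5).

P(3 < X < 5) = ∫_{3}^{5} f(x) dx
where f(x) = \frac{3 e^{- \frac{3 x}{2}}}{2}
= - \frac{1 - e^{3}}{e^{\frac{15}{2}}}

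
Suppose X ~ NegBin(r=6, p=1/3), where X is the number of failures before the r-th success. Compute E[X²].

Using the identity E[X²] = Var(X) + (E[X])²:
E[X] = 12
Var(X) = 36
E[X²] = 36 + (12)²
= 180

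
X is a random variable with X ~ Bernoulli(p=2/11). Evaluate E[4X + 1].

For X ~ Bernoulli(p=2/11):
E[X] = \frac{2}{11}
E[4X + 1] = 4 × E[X] + 1 = \frac{19}{11}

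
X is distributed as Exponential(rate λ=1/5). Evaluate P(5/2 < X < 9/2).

P(5/2 < X < 9/2) = ∫_{5/2}^{9/2} f(x) dx
where f(x) = \frac{e^{- \frac{x}{5}}}{5}
= - \frac{1}{e^{\frac{9}{10}}} + e^{- \frac{1}{2}}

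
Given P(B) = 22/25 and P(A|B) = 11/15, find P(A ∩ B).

By definition, P(A|B) = P(A ∩ B) / P(B)
So P(A ∩ B) = P(A|B) × P(B)
= 11/15 × 22/25
= 242/375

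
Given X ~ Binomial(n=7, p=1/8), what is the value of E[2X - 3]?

For X ~ Binomial(n=7, p=1/8):
E[X] = \frac{7}{8}
E[2X - 3] = 2 × E[X] - 3 = - \frac{5}{4}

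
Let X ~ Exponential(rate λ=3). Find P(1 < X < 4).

P(1 < X < 4) = ∫_{1}^{4} f(x) dx
where f(x) = 3 e^{- 3 x}
= - \frac{1 - e^{9}}{e^{12}}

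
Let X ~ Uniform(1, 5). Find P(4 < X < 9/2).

P(4 < X < 9/2) = ∫_{4}^{9/2} f(x) dx
where f(x) = \frac{1}{4}
= \frac{1}{8}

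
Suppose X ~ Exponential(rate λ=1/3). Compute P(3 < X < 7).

P(3 < X < 7) = ∫_{3}^{7} f(x) dx
where f(x) = \frac{e^{- \frac{x}{3}}}{3}
= - \frac{1}{e^{\frac{7}{3}}} + e^{-1}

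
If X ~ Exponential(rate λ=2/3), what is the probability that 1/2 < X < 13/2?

P(1/2 < X < 13/2) = ∫_{1/2}^{13/2} f(x) dx
where f(x) = \frac{2 e^{- \frac{2 x}{3}}}{3}
= - \frac{1 - e^{4}}{e^{\frac{13}{3}}}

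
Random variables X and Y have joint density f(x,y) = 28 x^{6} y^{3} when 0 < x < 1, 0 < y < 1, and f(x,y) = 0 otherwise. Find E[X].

E[X] = ∫_0^1 ∫_0^1 x × f(x,y) dy dx
= ∫_0^1 ∫_0^1 x × (28 x^{6} y^{3}) dy dx
= \frac{7}{8}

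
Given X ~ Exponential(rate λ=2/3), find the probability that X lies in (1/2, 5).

P(1/2 < X < 5) = ∫_{1/2}^{5} f(x) dx
where f(x) = \frac{2 e^{- \frac{2 x}{3}}}{3}
= - \frac{1 - e^{3}}{e^{\frac{10}{3}}}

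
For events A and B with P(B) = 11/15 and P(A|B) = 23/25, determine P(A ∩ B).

By definition, P(A|B) = P(A ∩ B) / P(B)
So P(A ∩ B) = P(A|B) × P(B)
= 23/25 × 11/15
= 253/375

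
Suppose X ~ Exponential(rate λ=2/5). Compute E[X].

For X ~ Exponential(rate λ=2/5), the expected value is:
E[X] = \frac{5}{2}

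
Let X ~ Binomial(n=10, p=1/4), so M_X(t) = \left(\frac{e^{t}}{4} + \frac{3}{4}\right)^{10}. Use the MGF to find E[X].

To find E[X], compute M^(1)(0):
M^(1)(t) = \frac{5 \left(\frac{e^{t}}{4} + \frac{3}{4}\right)^{9} e^{t}}{2}
M^(1)(0) = \frac{5}{2}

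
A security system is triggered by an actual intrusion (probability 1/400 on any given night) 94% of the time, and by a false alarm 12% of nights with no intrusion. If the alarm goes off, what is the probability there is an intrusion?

Let D = the rare event, + = positive/flagged.
P(D) = 1/400
P(+|D) = 94/100 = 47/50
P(+|D') = 12/100 = 3/25
P(+) = P(+|D)P(D) + P(+|D')P(D')
     = \frac{47}{50} × \frac{1}{400} + \frac{3}{25} × \frac{399}{400}
     = \frac{2441}{20000}
P(D|+) = P(+|D)P(D)/P(+) = \frac{47}{2441}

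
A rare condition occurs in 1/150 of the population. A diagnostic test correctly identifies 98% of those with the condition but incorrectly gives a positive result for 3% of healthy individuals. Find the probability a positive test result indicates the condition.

Let D = the rare event, + = positive/flagged.
P(D) = 1/150
P(+|D) = 98/100 = 49/50
P(+|D') = 3/100
P(+) = P(+|D)P(D) + P(+|D')P(D')
     = \frac{49}{50} × \frac{1}{150} + \frac{3}{100} × \frac{149}{150}
     = \frac{109}{3000}
P(D|+) = P(+|D)P(D)/P(+) = \frac{98}{545}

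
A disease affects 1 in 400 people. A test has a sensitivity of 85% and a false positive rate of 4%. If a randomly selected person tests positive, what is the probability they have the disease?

Let D = the rare event, + = positive/flagged.
P(D) = 1/400
P(+|D) = 85/100 = 17/20
P(+|D') = 4/100 = 1/25
P(+) = P(+|D)P(D) + P(+|D')P(D')
     = \frac{17}{20} × \frac{1}{400} + \frac{1}{25} × \frac{399}{400}
     = \frac{1681}{40000}
P(D|+) = P(+|D)P(D)/P(+) = \frac{85}{1681}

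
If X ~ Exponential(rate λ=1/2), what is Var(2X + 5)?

For X ~ Exponential(rate λ=1/2):
Var(X) = 4
Var(2X + 5) = (2)² × Var(X) = 4 × 4 = 16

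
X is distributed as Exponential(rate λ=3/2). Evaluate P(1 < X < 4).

P(1 < X < 4) = ∫_{1}^{4} f(x) dx
where f(x) = \frac{3 e^{- \frac{3 x}{2}}}{2}
= - \frac{1}{e^{6}} + e^{- \frac{3}{2}}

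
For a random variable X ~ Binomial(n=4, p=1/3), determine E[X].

For X ~ Binomial(n=4, p=1/3), the expected value is:
E[X] = \frac{4}{3}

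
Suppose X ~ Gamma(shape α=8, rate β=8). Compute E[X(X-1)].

E[X(X-1)] = E[X² - X] = E[X²] - E[X]
E[X] = 1
E[X²] = Var(X) + (E[X])² = \frac{1}{8} + (1)² = \frac{9}{8}
E[X(X-1)] = \frac{9}{8} - 1 = \frac{1}{8}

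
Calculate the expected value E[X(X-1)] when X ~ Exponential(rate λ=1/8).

E[X(X-1)] = E[X² - X] = E[X²] - E[X]
E[X] = 8
E[X²] = Var(X) + (E[X])² = 64 + (8)² = 128
E[X(X-1)] = 128 - 8 = 120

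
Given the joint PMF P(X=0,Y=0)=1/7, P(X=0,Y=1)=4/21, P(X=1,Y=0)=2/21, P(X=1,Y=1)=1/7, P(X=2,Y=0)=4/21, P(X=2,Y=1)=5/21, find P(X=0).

P(X=0) = P(X=0,Y=0) + P(X=0,Y=1)
= 1/7 + 4/21
= 1/3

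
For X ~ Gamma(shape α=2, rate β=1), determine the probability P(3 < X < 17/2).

P(3 < X < 17/2) = ∫_{3}^{17/2} f(x) dx
where f(x) = x e^{- x}
= - \frac{19}{2 e^{\frac{17}{2}}} + \frac{4}{e^{3}}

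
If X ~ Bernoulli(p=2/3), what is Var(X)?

For X ~ Bernoulli(p=2/3):
Var(X) = \frac{2}{9}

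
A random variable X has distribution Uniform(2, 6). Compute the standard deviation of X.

For X ~ Uniform(2, 6):
Var(X) = \frac{4}{3}
SD(X) = √(Var(X)) = √(\frac{4}{3}) = \frac{2 \sqrt{3}}{3}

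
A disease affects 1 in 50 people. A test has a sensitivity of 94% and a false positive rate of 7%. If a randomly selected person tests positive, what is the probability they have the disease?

Let D = the rare event, + = positive/flagged.
P(D) = 1/50
P(+|D) = 94/100 = 47/50
P(+|D') = 7/100
P(+) = P(+|D)P(D) + P(+|D')P(D')
     = \frac{47}{50} × \frac{1}{50} + \frac{7}{100} × \frac{49}{50}
     = \frac{437}{5000}
P(D|+) = P(+|D)P(D)/P(+) = \frac{94}{437}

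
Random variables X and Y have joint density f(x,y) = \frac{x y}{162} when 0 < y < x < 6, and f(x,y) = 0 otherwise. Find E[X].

f_X(x) = ∫_0^x \frac{x y}{162} dy = \frac{x^{3}}{324}
E[X] = ∫_0^6 x × (\frac{x^{3}}{324}) dx = \frac{24}{5}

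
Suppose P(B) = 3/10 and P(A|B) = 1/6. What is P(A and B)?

By definition, P(A|B) = P(A ∩ B) / P(B)
So P(A ∩ B) = P(A|B) × P(B)
= 1/6 × 3/10
= 1/20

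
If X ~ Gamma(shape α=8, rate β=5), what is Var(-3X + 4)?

For X ~ Gamma(shape α=8, rate β=5):
Var(X) = \frac{8}{25}
Var(-3X + 4) = (-3)² × Var(X) = 9 × \frac{8}{25} = \frac{72}{25}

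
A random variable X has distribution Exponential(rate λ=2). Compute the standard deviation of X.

For X ~ Exponential(rate λ=2):
Var(X) = \frac{1}{4}
SD(X) = √(Var(X)) = √(\frac{1}{4}) = \frac{1}{2}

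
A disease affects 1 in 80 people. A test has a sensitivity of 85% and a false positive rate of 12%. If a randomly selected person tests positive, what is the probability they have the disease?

Let D = the rare event, + = positive/flagged.
P(D) = 1/80
P(+|D) = 85/100 = 17/20
P(+|D') = 12/100 = 3/25
P(+) = P(+|D)P(D) + P(+|D')P(D')
     = \frac{17}{20} × \frac{1}{80} + \frac{3}{25} × \frac{79}{80}
     = \frac{1033}{8000}
P(D|+) = P(+|D)P(D)/P(+) = \frac{85}{1033}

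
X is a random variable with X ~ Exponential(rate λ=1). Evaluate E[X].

For X ~ Exponential(rate λ=1), the expected value is:
E[X] = 1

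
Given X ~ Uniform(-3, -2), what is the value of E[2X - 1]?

For X ~ Uniform(-3, -2):
E[X] = - \frac{5}{2}
E[2X - 1] = 2 × E[X] - 1 = -6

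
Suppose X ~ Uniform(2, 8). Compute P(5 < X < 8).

P(5 < X < 8) = ∫_{5}^{8} f(x) dx
where f(x) = \frac{1}{6}
= \frac{1}{2}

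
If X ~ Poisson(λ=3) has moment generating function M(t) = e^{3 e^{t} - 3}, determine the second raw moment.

To find E[X^2], compute M^(2)(0):
M^(1)(t) = 3 e^{t} e^{3 e^{t} - 3}
M^(2)(t) = 9 e^{2 t} e^{3 e^{t} - 3} + 3 e^{t} e^{3 e^{t} - 3}
M^(2)(0) = 12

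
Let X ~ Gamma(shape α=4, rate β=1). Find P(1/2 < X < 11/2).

P(1/2 < X < 11/2) = ∫_{1/2}^{11/2} f(x) dx
where f(x) = \frac{x^{3} e^{- x}}{6}
= \frac{-2369 + 79 e^{5}}{48 e^{\frac{11}{2}}}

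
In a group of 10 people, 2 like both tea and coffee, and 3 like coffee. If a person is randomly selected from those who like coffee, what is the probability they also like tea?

P(A ∩ B) = 2/10 = 1/5
P(B) = 3/10
P(A|B) = P(A ∩ B) / P(B) = (1/5) / (3/10) = 2/3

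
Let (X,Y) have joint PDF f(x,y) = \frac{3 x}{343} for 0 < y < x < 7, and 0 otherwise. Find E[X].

f_X(x) = ∫_0^x \frac{3 x}{343} dy = \frac{3 x^{2}}{343}
E[X] = ∫_0^7 x × (\frac{3 x^{2}}{343}) dx = \frac{21}{4}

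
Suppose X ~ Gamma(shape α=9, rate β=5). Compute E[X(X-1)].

E[X(X-1)] = E[X² - X] = E[X²] - E[X]
E[X] = \frac{9}{5}
E[X²] = Var(X) + (E[X])² = \frac{9}{25} + (\frac{9}{5})² = \frac{18}{5}
E[X(X-1)] = \frac{18}{5} - \frac{9}{5} = \frac{9}{5}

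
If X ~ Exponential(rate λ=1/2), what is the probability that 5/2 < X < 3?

P(5/2 < X < 3) = ∫_{5/2}^{3} f(x) dx
where f(x) = \frac{e^{- \frac{x}{2}}}{2}
= - \frac{1}{e^{\frac{3}{2}}} + e^{- \frac{5}{4}}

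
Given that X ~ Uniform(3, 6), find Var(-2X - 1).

For X ~ Uniform(3, 6):
Var(X) = \frac{3}{4}
Var(-2X - 1) = (-2)² × Var(X) = 4 × \frac{3}{4} = 3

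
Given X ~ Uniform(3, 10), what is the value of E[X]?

For X ~ Uniform(3, 10), the expected value is:
E[X] = \frac{13}{2}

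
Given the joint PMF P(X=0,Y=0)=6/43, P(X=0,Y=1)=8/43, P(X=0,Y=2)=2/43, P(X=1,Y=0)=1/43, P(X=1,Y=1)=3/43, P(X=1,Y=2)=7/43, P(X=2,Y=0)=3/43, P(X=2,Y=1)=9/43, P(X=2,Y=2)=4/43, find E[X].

First find marginal of X:
P(X=0) = 16/43
P(X=1) = 11/43
P(X=2) = 16/43
E[X] = 0 × 16/43 + 1 × 11/43 + 2 × 16/43 = 1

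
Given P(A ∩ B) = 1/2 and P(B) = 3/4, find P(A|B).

P(A|B) = P(A ∩ B) / P(B)
= (1/2) / (3/4)
= 2/3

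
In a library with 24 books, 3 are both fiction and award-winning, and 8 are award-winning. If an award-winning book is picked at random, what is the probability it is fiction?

P(A ∩ B) = 3/24 = 1/8
P(B) = 8/24 = 1/3
P(A|B) = P(A ∩ B) / P(B) = (1/8) / (1/3) = 3/8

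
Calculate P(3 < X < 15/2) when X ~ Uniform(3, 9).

P(3 < X < 15/2) = ∫_{3}^{15/2} f(x) dx
where f(x) = \frac{1}{6}
= \frac{3}{4}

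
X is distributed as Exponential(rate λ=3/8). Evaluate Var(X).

For X ~ Exponential(rate λ=3/8):
Var(X) = \frac{64}{9}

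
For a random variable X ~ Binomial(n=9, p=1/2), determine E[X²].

Using the identity E[X²] = Var(X) + (E[X])²:
E[X] = \frac{9}{2}
Var(X) = \frac{9}{4}
E[X²] = \frac{9}{4} + (\frac{9}{2})²
= \frac{45}{2}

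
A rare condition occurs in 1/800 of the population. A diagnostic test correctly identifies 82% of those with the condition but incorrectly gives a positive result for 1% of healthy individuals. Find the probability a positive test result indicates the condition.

Let D = the rare event, + = positive/flagged.
P(D) = 1/800
P(+|D) = 82/100 = 41/50
P(+|D') = 1/100
P(+) = P(+|D)P(D) + P(+|D')P(D')
     = \frac{41}{50} × \frac{1}{800} + \frac{1}{100} × \frac{799}{800}
     = \frac{881}{80000}
P(D|+) = P(+|D)P(D)/P(+) = \frac{82}{881}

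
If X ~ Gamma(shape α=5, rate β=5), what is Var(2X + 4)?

For X ~ Gamma(shape α=5, rate β=5):
Var(X) = \frac{1}{5}
Var(2X + 4) = (2)² × Var(X) = 4 × \frac{1}{5} = \frac{4}{5}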